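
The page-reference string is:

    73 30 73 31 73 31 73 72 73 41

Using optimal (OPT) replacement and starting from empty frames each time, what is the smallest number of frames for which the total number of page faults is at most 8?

2

f=1: 10 faults
f=2: 5 faults
f=3: 5 faults
f=4: 5 faults
f=5: 5 faults
Smallest f with faults ≤ 8 is 2.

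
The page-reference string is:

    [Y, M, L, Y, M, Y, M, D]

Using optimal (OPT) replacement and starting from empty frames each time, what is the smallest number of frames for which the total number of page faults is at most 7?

f=1: 8 faults
f=2: 5 faults
f=3: 4 faults
f=4: 4 faults
Smallest f with faults ≤ 7 is 2.

2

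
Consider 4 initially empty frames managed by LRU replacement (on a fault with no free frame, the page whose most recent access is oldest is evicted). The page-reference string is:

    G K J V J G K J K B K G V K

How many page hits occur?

8

G: miss, frames [G]
K: miss, frames [G, K]
J: miss, frames [G, K, J]
V: miss, frames [G, K, J, V]
J: hit
G: hit
K: hit
J: hit
K: hit
B: miss, evict V, frames [G, J, K, B]
K: hit
G: hit
V: miss, evict J, frames [B, K, G, V]
K: hit
Hits: 8.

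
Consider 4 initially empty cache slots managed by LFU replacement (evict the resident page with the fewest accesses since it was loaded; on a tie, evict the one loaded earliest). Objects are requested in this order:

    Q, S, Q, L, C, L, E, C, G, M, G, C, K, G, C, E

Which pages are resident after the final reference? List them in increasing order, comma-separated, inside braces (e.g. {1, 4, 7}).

Q: fault, frames {Q}
S: fault, frames {Q,S}
Q: hit
L: fault, frames {Q,S,L}
C: fault, frames {Q,S,L,C}
L: hit
E: fault, evict S, frames {Q,L,C,E}
C: hit
G: fault, evict E, frames {Q,L,C,G}
M: fault, evict G, frames {Q,L,C,M}
G: fault, evict M, frames {Q,L,C,G}
C: hit
K: fault, evict G, frames {Q,L,C,K}
G: fault, evict K, frames {Q,L,C,G}
C: hit
E: fault, evict G, frames {Q,L,C,E}

{C, E, L, Q}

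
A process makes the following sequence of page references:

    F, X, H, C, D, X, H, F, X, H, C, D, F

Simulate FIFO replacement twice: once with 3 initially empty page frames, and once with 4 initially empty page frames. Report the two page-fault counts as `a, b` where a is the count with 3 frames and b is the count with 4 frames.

3 frames: F F F F F F F F . . F F . → 10 faults.
4 frames: F F F F F . . F F F F F F → 11 faults.
11 > 10: adding a frame increased faults — Belady's anomaly.

10, 11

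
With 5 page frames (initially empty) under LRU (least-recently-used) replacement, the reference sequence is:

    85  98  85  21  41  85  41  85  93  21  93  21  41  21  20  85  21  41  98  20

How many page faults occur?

7

85: miss, frames {85}
98: miss, frames {85,98}
85: hit
21: miss, frames {98,85,21}
41: miss, frames {98,85,21,41}
85: hit
41: hit
85: hit
93: miss, frames {98,21,41,85,93}
21: hit
93: hit
21: hit
41: hit
21: hit
20: miss, evict 98, frames {85,93,41,21,20}
85: hit
21: hit
41: hit
98: miss, evict 93, frames {20,85,21,41,98}
20: hit
Page faults: 7.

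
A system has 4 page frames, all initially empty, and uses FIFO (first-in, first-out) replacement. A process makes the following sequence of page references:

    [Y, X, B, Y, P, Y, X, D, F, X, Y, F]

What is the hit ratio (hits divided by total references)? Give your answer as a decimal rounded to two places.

Y -> fault, frames {Y}
X -> fault, frames {Y,X}
B -> fault, frames {Y,X,B}
Y -> hit
P -> fault, frames {Y,X,B,P}
Y -> hit
X -> hit
D -> fault, evict Y, frames {X,B,P,D}
F -> fault, evict X, frames {B,P,D,F}
X -> fault, evict B, frames {P,D,F,X}
Y -> fault, evict P, frames {D,F,X,Y}
F -> hit
Hits: 4 of 12 references → 4/12 = 0.3333.

0.33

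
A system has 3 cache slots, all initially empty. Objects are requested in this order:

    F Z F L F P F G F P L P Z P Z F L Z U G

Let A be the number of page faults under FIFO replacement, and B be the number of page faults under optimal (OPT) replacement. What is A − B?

Under FIFO: F F . F . F F F . . F F F . . F F . F F → 13 faults.
Under OPT: F F . F . F . F . . F . F . . . F . F F → 10 faults.
A − B = 13 − 10 = 3.

3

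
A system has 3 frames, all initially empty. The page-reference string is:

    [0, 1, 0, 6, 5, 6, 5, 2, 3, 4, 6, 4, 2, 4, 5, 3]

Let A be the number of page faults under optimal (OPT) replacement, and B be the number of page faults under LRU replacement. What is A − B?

Under OPT: F F . F F . . F F F . . . . F F → 9 faults.
Under LRU: F F . F F . . F F F F . F . F F → 11 faults.
A − B = 9 − 11 = -2.

-2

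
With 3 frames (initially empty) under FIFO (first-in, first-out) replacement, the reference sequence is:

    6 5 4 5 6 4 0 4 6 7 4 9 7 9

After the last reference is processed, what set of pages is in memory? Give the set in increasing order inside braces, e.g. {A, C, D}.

{4, 7, 9}

6 -> miss, frames {6}
5 -> miss, frames {6,5}
4 -> miss, frames {6,5,4}
5 -> hit
6 -> hit
4 -> hit
0 -> miss, evict 6, frames {5,4,0}
4 -> hit
6 -> miss, evict 5, frames {4,0,6}
7 -> miss, evict 4, frames {0,6,7}
4 -> miss, evict 0, frames {6,7,4}
9 -> miss, evict 6, frames {7,4,9}
7 -> hit
9 -> hit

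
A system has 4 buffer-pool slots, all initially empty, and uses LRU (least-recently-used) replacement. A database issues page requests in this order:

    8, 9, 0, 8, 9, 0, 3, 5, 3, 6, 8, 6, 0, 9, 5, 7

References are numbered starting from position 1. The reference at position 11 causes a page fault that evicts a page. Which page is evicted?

pos 1: 8 → miss, frames {8}
pos 2: 9 → miss, frames {8,9}
pos 3: 0 → miss, frames {8,9,0}
pos 4: 8 → hit
pos 5: 9 → hit
pos 6: 0 → hit
pos 7: 3 → miss, frames {8,9,0,3}
pos 8: 5 → miss, evict 8, frames {9,0,3,5}
pos 9: 3 → hit
pos 10: 6 → miss, evict 9, frames {0,5,3,6}
pos 11: 8 → miss, evict 0, frames {5,3,6,8}
At position 11, page 0 is evicted.

0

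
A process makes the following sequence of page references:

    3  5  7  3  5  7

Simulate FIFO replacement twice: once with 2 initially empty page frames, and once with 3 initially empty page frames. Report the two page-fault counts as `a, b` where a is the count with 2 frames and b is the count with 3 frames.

6, 3

2 frames: F F F F F F → 6 faults.
3 frames: F F F . . . → 3 faults.
3 < 6: adding a frame reduced faults, as is typical.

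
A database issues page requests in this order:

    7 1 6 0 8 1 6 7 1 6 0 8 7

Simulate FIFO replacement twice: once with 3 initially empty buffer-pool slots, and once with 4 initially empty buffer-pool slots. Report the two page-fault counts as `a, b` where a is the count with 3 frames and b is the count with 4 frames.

3 frames: F F F F F F F F . . F F . → 10 faults.
4 frames: F F F F F . . F F F F F F → 11 faults.
11 > 10: adding a frame increased faults — Belady's anomaly.

10, 11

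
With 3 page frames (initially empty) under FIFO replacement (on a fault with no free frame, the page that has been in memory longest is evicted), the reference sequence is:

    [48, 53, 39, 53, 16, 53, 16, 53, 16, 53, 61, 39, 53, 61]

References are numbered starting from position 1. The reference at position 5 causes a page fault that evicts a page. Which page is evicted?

48

pos 1: 48 -> miss, frames [48]
pos 2: 53 -> miss, frames [48, 53]
pos 3: 39 -> miss, frames [48, 53, 39]
pos 4: 53 -> hit
pos 5: 16 -> miss, evict 48, frames [53, 39, 16]
At position 5, page 48 is evicted.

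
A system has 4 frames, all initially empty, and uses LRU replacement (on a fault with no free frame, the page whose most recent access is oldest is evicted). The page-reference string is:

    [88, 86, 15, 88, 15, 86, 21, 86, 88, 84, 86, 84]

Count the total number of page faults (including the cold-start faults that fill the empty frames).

5

88 -> fault, frames (88)
86 -> fault, frames (88 86)
15 -> fault, frames (88 86 15)
88 -> hit
15 -> hit
86 -> hit
21 -> fault, frames (88 15 86 21)
86 -> hit
88 -> hit
84 -> fault, evict 15, frames (21 86 88 84)
86 -> hit
84 -> hit
Page faults: 5.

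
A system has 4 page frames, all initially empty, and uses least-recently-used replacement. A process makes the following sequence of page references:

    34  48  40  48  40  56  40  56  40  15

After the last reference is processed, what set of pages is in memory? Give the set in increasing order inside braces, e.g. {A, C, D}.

{15, 40, 48, 56}

34: miss, frames (34)
48: miss, frames (34 48)
40: miss, frames (34 48 40)
48: hit
40: hit
56: miss, frames (34 48 40 56)
40: hit
56: hit
40: hit
15: miss, evict 34, frames (48 56 40 15)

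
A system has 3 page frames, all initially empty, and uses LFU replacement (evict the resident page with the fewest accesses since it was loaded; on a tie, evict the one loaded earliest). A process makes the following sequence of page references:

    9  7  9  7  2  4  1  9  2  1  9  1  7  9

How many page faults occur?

9: miss, frames {9}
7: miss, frames {9,7}
9: hit
7: hit
2: miss, frames {9,7,2}
4: miss, evict 2, frames {9,7,4}
1: miss, evict 4, frames {9,7,1}
9: hit
2: miss, evict 1, frames {9,7,2}
1: miss, evict 2, frames {9,7,1}
9: hit
1: hit
7: hit
9: hit
Page faults: 7.

7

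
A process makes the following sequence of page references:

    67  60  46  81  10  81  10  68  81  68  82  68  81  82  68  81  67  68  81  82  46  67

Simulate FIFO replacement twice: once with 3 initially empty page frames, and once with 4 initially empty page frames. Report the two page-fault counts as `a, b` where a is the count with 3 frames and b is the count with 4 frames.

3 frames: F F F F F . . F . . F . F . . . F F . F F F → 13 faults.
4 frames: F F F F F . . F . . F . . . . . F . F . F . → 10 faults.
10 < 13: adding a frame reduced faults, as is typical.

13, 10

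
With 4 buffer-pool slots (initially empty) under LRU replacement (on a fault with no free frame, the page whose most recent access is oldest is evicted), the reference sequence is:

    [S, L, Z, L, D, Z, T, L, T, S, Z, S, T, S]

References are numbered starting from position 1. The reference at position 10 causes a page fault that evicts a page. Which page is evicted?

D

pos 1: S: fault, frames [S]
pos 2: L: fault, frames [S, L]
pos 3: Z: fault, frames [S, L, Z]
pos 4: L: hit
pos 5: D: fault, frames [S, Z, L, D]
pos 6: Z: hit
pos 7: T: fault, evict S, frames [L, D, Z, T]
pos 8: L: hit
pos 9: T: hit
pos 10: S: fault, evict D, frames [Z, L, T, S]
At position 10, page D is evicted.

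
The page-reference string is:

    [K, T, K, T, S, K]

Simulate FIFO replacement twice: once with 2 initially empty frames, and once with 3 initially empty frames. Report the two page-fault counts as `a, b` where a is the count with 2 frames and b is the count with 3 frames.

4, 3

2 frames: F F . . F F → 4 faults.
3 frames: F F . . F . → 3 faults.
3 < 4: adding a frame reduced faults, as is typical.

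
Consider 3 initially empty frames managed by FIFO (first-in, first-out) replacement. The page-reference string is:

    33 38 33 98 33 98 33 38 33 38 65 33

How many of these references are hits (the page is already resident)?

7

33 -> fault, frames {33}
38 -> fault, frames {33,38}
33 -> hit
98 -> fault, frames {33,38,98}
33 -> hit
98 -> hit
33 -> hit
38 -> hit
33 -> hit
38 -> hit
65 -> fault, evict 33, frames {38,98,65}
33 -> fault, evict 38, frames {98,65,33}
Hits: 7.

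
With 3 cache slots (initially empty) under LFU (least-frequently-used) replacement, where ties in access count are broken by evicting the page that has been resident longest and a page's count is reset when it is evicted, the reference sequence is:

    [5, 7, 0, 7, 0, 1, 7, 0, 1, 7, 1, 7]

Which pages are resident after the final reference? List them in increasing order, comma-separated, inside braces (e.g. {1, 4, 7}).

5 → miss, frames [5]
7 → miss, frames [5, 7]
0 → miss, frames [5, 7, 0]
7 → hit
0 → hit
1 → miss, evict 5, frames [7, 0, 1]
7 → hit
0 → hit
1 → hit
7 → hit
1 → hit
7 → hit

{0, 1, 7}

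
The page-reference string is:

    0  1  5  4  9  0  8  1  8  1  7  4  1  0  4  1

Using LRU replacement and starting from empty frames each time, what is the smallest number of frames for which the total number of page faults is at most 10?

f=1: 16 faults
f=2: 14 faults
f=3: 11 faults
f=4: 11 faults
f=5: 9 faults
f=6: 7 faults
f=7: 7 faults
Smallest f with faults ≤ 10 is 5.

5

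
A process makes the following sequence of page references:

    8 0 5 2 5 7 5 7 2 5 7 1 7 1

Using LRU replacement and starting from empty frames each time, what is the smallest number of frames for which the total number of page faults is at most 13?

2

f=1: 14 faults
f=2: 9 faults
f=3: 6 faults
f=4: 6 faults
f=5: 6 faults
f=6: 6 faults
Smallest f with faults ≤ 13 is 2.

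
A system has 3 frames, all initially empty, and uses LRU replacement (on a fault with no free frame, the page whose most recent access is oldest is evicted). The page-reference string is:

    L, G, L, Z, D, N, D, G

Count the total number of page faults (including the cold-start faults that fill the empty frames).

L → miss, frames {L}
G → miss, frames {L,G}
L → hit
Z → miss, frames {G,L,Z}
D → miss, evict G, frames {L,Z,D}
N → miss, evict L, frames {Z,D,N}
D → hit
G → miss, evict Z, frames {N,D,G}
Page faults: 6.

6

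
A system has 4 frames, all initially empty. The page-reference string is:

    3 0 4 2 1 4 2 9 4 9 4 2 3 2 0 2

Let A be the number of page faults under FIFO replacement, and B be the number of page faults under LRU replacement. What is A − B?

1

Under FIFO: F F F F F . . F . . . . F . F F → 9 faults.
Under LRU: F F F F F . . F . . . . F . F . → 8 faults.
A − B = 9 − 8 = 1.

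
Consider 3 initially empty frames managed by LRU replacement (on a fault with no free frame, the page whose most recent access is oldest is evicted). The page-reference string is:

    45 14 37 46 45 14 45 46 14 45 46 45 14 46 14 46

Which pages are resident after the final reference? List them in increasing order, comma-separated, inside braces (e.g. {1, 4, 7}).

{14, 45, 46}

45: fault, frames [45]
14: fault, frames [45, 14]
37: fault, frames [45, 14, 37]
46: fault, evict 45, frames [14, 37, 46]
45: fault, evict 14, frames [37, 46, 45]
14: fault, evict 37, frames [46, 45, 14]
45: hit
46: hit
14: hit
45: hit
46: hit
45: hit
14: hit
46: hit
14: hit
46: hit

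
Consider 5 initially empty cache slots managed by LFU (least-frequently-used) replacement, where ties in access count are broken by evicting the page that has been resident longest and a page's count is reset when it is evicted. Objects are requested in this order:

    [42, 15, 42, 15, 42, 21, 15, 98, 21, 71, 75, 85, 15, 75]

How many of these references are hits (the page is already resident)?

7

42 -> fault, frames (42)
15 -> fault, frames (42 15)
42 -> hit
15 -> hit
42 -> hit
21 -> fault, frames (42 15 21)
15 -> hit
98 -> fault, frames (42 15 21 98)
21 -> hit
71 -> fault, frames (42 15 21 98 71)
75 -> fault, evict 98, frames (42 15 21 71 75)
85 -> fault, evict 71, frames (42 15 21 75 85)
15 -> hit
75 -> hit
Hits: 7.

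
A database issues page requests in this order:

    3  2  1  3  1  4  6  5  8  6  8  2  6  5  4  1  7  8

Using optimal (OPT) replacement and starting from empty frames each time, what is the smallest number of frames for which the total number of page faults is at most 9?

f=1: 18 faults
f=2: 13 faults
f=3: 11 faults
f=4: 10 faults
f=5: 9 faults
f=6: 8 faults
f=7: 8 faults
f=8: 8 faults
Smallest f with faults ≤ 9 is 5.

5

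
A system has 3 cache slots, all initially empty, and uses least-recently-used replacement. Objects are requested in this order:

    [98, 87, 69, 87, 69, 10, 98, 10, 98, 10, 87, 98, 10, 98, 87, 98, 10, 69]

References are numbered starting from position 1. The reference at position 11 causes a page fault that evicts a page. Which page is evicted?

69

pos 1: 98 → fault, frames {98}
pos 2: 87 → fault, frames {98,87}
pos 3: 69 → fault, frames {98,87,69}
pos 4: 87 → hit
pos 5: 69 → hit
pos 6: 10 → fault, evict 98, frames {87,69,10}
pos 7: 98 → fault, evict 87, frames {69,10,98}
pos 8: 10 → hit
pos 9: 98 → hit
pos 10: 10 → hit
pos 11: 87 → fault, evict 69, frames {98,10,87}
At position 11, page 69 is evicted.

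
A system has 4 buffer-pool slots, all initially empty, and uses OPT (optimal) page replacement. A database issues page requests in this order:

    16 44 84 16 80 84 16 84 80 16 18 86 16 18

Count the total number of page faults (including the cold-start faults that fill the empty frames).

16 -> fault, frames {16}
44 -> fault, frames {16,44}
84 -> fault, frames {16,44,84}
16 -> hit
80 -> fault, frames {16,44,84,80}
84 -> hit
16 -> hit
84 -> hit
80 -> hit
16 -> hit
18 -> fault, evict 80, frames {16,44,84,18}
86 -> fault, evict 84, frames {16,44,18,86}
16 -> hit
18 -> hit
Page faults: 6.

6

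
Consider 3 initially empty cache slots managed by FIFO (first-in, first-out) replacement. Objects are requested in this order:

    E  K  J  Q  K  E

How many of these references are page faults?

5

E → miss, frames [E]
K → miss, frames [E, K]
J → miss, frames [E, K, J]
Q → miss, evict E, frames [K, J, Q]
K → hit
E → miss, evict K, frames [J, Q, E]
Page faults: 5.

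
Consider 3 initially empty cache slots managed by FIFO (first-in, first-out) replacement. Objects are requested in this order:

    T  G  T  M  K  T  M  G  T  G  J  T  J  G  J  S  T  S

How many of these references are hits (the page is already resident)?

T: miss, frames (T)
G: miss, frames (T G)
T: hit
M: miss, frames (T G M)
K: miss, evict T, frames (G M K)
T: miss, evict G, frames (M K T)
M: hit
G: miss, evict M, frames (K T G)
T: hit
G: hit
J: miss, evict K, frames (T G J)
T: hit
J: hit
G: hit
J: hit
S: miss, evict T, frames (G J S)
T: miss, evict G, frames (J S T)
S: hit
Hits: 9.

9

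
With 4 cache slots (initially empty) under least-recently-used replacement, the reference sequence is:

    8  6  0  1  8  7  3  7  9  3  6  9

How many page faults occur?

8

8 -> miss, frames {8}
6 -> miss, frames {8,6}
0 -> miss, frames {8,6,0}
1 -> miss, frames {8,6,0,1}
8 -> hit
7 -> miss, evict 6, frames {0,1,8,7}
3 -> miss, evict 0, frames {1,8,7,3}
7 -> hit
9 -> miss, evict 1, frames {8,3,7,9}
3 -> hit
6 -> miss, evict 8, frames {7,9,3,6}
9 -> hit
Page faults: 8.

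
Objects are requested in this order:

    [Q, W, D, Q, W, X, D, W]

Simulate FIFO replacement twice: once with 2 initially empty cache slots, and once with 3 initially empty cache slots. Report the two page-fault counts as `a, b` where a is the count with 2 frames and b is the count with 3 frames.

8, 4

2 frames: F F F F F F F F → 8 faults.
3 frames: F F F . . F . . → 4 faults.
4 < 8: adding a frame reduced faults, as is typical.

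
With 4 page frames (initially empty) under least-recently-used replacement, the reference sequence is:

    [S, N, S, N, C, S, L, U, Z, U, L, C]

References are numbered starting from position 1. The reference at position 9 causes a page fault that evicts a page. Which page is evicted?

C

pos 1: S → fault, frames [S]
pos 2: N → fault, frames [S, N]
pos 3: S → hit
pos 4: N → hit
pos 5: C → fault, frames [S, N, C]
pos 6: S → hit
pos 7: L → fault, frames [N, C, S, L]
pos 8: U → fault, evict N, frames [C, S, L, U]
pos 9: Z → fault, evict C, frames [S, L, U, Z]
At position 9, page C is evicted.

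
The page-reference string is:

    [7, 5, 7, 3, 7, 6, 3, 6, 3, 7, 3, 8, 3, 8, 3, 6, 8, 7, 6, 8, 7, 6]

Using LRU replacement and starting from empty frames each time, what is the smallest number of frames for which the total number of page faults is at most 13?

3

f=1: 22 faults
f=2: 14 faults
f=3: 7 faults
f=4: 5 faults
f=5: 5 faults
Smallest f with faults ≤ 13 is 3.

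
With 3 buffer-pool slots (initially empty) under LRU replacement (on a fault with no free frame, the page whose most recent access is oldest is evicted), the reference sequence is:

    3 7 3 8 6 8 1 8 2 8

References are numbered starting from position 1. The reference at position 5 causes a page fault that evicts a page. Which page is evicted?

pos 1: 3 -> fault, frames {3}
pos 2: 7 -> fault, frames {3,7}
pos 3: 3 -> hit
pos 4: 8 -> fault, frames {7,3,8}
pos 5: 6 -> fault, evict 7, frames {3,8,6}
At position 5, page 7 is evicted.

7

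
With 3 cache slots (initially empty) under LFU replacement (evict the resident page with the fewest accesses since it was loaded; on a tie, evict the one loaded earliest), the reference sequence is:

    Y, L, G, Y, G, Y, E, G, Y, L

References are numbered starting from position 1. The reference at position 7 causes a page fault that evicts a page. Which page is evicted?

L

pos 1: Y -> miss, frames (Y)
pos 2: L -> miss, frames (Y L)
pos 3: G -> miss, frames (Y L G)
pos 4: Y -> hit
pos 5: G -> hit
pos 6: Y -> hit
pos 7: E -> miss, evict L, frames (Y G E)
At position 7, page L is evicted.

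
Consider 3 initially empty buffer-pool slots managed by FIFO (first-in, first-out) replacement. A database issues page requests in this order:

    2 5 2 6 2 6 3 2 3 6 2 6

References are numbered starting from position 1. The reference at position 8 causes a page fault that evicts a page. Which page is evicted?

pos 1: 2 → miss, frames {2}
pos 2: 5 → miss, frames {2,5}
pos 3: 2 → hit
pos 4: 6 → miss, frames {2,5,6}
pos 5: 2 → hit
pos 6: 6 → hit
pos 7: 3 → miss, evict 2, frames {5,6,3}
pos 8: 2 → miss, evict 5, frames {6,3,2}
At position 8, page 5 is evicted.

5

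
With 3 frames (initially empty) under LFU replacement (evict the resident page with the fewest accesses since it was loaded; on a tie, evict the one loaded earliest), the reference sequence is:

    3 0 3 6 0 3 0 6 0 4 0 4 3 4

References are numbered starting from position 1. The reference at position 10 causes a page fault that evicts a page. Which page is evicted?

6

pos 1: 3 → fault, frames [3]
pos 2: 0 → fault, frames [3, 0]
pos 3: 3 → hit
pos 4: 6 → fault, frames [3, 0, 6]
pos 5: 0 → hit
pos 6: 3 → hit
pos 7: 0 → hit
pos 8: 6 → hit
pos 9: 0 → hit
pos 10: 4 → fault, evict 6, frames [3, 0, 4]
At position 10, page 6 is evicted.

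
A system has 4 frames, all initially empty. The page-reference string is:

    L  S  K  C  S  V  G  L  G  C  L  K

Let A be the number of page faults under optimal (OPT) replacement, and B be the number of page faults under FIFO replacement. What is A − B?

Under OPT: F F F F . F F . . . . . → 6 faults.
Under FIFO: F F F F . F F F . . . F → 8 faults.
A − B = 6 − 8 = -2.

-2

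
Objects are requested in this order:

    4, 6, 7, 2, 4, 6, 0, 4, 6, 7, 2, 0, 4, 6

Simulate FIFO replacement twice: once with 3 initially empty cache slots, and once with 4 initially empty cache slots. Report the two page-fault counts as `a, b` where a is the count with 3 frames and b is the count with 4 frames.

3 frames: F F F F F F F . . F F . F F → 11 faults.
4 frames: F F F F . . F F F F F F F F → 12 faults.
12 > 11: adding a frame increased faults — Belady's anomaly.

11, 12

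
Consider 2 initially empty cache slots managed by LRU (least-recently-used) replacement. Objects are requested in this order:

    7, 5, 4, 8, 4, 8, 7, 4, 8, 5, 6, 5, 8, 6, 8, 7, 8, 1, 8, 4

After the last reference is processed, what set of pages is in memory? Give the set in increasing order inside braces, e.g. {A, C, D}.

7 → fault, frames (7)
5 → fault, frames (7 5)
4 → fault, evict 7, frames (5 4)
8 → fault, evict 5, frames (4 8)
4 → hit
8 → hit
7 → fault, evict 4, frames (8 7)
4 → fault, evict 8, frames (7 4)
8 → fault, evict 7, frames (4 8)
5 → fault, evict 4, frames (8 5)
6 → fault, evict 8, frames (5 6)
5 → hit
8 → fault, evict 6, frames (5 8)
6 → fault, evict 5, frames (8 6)
8 → hit
7 → fault, evict 6, frames (8 7)
8 → hit
1 → fault, evict 7, frames (8 1)
8 → hit
4 → fault, evict 1, frames (8 4)

{4, 8}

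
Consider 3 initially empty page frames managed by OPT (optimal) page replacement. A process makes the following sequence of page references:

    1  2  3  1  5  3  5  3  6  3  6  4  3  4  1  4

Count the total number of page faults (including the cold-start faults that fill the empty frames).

6

1: miss, frames (1)
2: miss, frames (1 2)
3: miss, frames (1 2 3)
1: hit
5: miss, evict 2, frames (1 3 5)
3: hit
5: hit
3: hit
6: miss, evict 5, frames (1 3 6)
3: hit
6: hit
4: miss, evict 6, frames (1 3 4)
3: hit
4: hit
1: hit
4: hit
Page faults: 6.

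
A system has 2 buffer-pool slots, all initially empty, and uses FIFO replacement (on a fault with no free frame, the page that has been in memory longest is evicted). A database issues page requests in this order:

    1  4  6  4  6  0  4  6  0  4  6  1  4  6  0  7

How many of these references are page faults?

1 → miss, frames (1)
4 → miss, frames (1 4)
6 → miss, evict 1, frames (4 6)
4 → hit
6 → hit
0 → miss, evict 4, frames (6 0)
4 → miss, evict 6, frames (0 4)
6 → miss, evict 0, frames (4 6)
0 → miss, evict 4, frames (6 0)
4 → miss, evict 6, frames (0 4)
6 → miss, evict 0, frames (4 6)
1 → miss, evict 4, frames (6 1)
4 → miss, evict 6, frames (1 4)
6 → miss, evict 1, frames (4 6)
0 → miss, evict 4, frames (6 0)
7 → miss, evict 6, frames (0 7)
Page faults: 14.

14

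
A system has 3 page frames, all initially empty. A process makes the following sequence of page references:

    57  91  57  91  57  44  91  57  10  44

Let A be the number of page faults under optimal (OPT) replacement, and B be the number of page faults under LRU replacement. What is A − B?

-1

Under OPT: F F . . . F . . F . → 4 faults.
Under LRU: F F . . . F . . F F → 5 faults.
A − B = 4 − 5 = -1.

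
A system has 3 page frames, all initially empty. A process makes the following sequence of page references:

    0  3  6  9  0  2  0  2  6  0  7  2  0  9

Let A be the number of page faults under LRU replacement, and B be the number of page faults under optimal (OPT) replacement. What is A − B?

Under LRU: F F F F F F . . F . F F . F → 10 faults.
Under OPT: F F F F . F . . . . F . . F → 7 faults.
A − B = 10 − 7 = 3.

3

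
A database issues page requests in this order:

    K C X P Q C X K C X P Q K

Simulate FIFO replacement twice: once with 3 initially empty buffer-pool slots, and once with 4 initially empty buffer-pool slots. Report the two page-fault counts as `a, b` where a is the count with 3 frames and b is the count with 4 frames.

10, 11

3 frames: F F F F F F F F . . F F . → 10 faults.
4 frames: F F F F F . . F F F F F F → 11 faults.
11 > 10: adding a frame increased faults — Belady's anomaly.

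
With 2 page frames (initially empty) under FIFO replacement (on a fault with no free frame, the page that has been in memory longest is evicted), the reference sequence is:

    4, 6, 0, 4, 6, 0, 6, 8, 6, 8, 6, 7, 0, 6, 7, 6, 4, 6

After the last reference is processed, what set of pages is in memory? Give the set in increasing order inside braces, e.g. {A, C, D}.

4 → fault, frames (4)
6 → fault, frames (4 6)
0 → fault, evict 4, frames (6 0)
4 → fault, evict 6, frames (0 4)
6 → fault, evict 0, frames (4 6)
0 → fault, evict 4, frames (6 0)
6 → hit
8 → fault, evict 6, frames (0 8)
6 → fault, evict 0, frames (8 6)
8 → hit
6 → hit
7 → fault, evict 8, frames (6 7)
0 → fault, evict 6, frames (7 0)
6 → fault, evict 7, frames (0 6)
7 → fault, evict 0, frames (6 7)
6 → hit
4 → fault, evict 6, frames (7 4)
6 → fault, evict 7, frames (4 6)

{4, 6}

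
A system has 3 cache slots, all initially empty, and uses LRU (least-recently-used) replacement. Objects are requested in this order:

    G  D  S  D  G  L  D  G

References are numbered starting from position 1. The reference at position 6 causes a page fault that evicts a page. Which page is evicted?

pos 1: G: miss, frames (G)
pos 2: D: miss, frames (G D)
pos 3: S: miss, frames (G D S)
pos 4: D: hit
pos 5: G: hit
pos 6: L: miss, evict S, frames (D G L)
At position 6, page S is evicted.

S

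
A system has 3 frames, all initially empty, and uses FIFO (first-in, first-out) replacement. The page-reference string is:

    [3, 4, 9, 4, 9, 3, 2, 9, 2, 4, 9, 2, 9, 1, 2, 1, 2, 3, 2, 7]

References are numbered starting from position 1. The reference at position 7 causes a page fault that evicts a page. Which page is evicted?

3

pos 1: 3 → fault, frames (3)
pos 2: 4 → fault, frames (3 4)
pos 3: 9 → fault, frames (3 4 9)
pos 4: 4 → hit
pos 5: 9 → hit
pos 6: 3 → hit
pos 7: 2 → fault, evict 3, frames (4 9 2)
At position 7, page 3 is evicted.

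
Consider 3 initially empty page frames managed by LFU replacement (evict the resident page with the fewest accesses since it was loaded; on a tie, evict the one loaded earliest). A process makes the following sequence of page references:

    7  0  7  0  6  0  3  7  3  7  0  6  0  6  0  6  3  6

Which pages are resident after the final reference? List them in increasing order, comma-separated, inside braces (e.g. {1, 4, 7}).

7 → fault, frames {7}
0 → fault, frames {7,0}
7 → hit
0 → hit
6 → fault, frames {7,0,6}
0 → hit
3 → fault, evict 6, frames {7,0,3}
7 → hit
3 → hit
7 → hit
0 → hit
6 → fault, evict 3, frames {7,0,6}
0 → hit
6 → hit
0 → hit
6 → hit
3 → fault, evict 6, frames {7,0,3}
6 → fault, evict 3, frames {7,0,6}

{0, 6, 7}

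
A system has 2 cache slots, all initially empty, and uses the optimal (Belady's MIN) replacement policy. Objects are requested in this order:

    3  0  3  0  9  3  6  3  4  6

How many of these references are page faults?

3 -> miss, frames {3}
0 -> miss, frames {3,0}
3 -> hit
0 -> hit
9 -> miss, evict 0, frames {3,9}
3 -> hit
6 -> miss, evict 9, frames {3,6}
3 -> hit
4 -> miss, evict 3, frames {6,4}
6 -> hit
Page faults: 5.

5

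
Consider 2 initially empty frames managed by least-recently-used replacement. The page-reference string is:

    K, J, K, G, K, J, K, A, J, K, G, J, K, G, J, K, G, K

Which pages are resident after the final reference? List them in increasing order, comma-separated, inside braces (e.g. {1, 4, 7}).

K: miss, frames {K}
J: miss, frames {K,J}
K: hit
G: miss, evict J, frames {K,G}
K: hit
J: miss, evict G, frames {K,J}
K: hit
A: miss, evict J, frames {K,A}
J: miss, evict K, frames {A,J}
K: miss, evict A, frames {J,K}
G: miss, evict J, frames {K,G}
J: miss, evict K, frames {G,J}
K: miss, evict G, frames {J,K}
G: miss, evict J, frames {K,G}
J: miss, evict K, frames {G,J}
K: miss, evict G, frames {J,K}
G: miss, evict J, frames {K,G}
K: hit

{G, K}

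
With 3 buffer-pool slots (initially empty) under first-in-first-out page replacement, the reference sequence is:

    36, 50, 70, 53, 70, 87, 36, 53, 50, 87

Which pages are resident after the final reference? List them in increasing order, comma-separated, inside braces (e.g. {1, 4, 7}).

{36, 50, 87}

36 → fault, frames [36]
50 → fault, frames [36, 50]
70 → fault, frames [36, 50, 70]
53 → fault, evict 36, frames [50, 70, 53]
70 → hit
87 → fault, evict 50, frames [70, 53, 87]
36 → fault, evict 70, frames [53, 87, 36]
53 → hit
50 → fault, evict 53, frames [87, 36, 50]
87 → hit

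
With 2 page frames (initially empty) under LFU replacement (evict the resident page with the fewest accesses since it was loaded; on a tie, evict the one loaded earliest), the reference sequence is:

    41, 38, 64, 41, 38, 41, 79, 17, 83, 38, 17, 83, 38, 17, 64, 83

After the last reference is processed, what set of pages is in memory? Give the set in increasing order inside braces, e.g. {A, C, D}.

41 → miss, frames (41)
38 → miss, frames (41 38)
64 → miss, evict 41, frames (38 64)
41 → miss, evict 38, frames (64 41)
38 → miss, evict 64, frames (41 38)
41 → hit
79 → miss, evict 38, frames (41 79)
17 → miss, evict 79, frames (41 17)
83 → miss, evict 17, frames (41 83)
38 → miss, evict 83, frames (41 38)
17 → miss, evict 38, frames (41 17)
83 → miss, evict 17, frames (41 83)
38 → miss, evict 83, frames (41 38)
17 → miss, evict 38, frames (41 17)
64 → miss, evict 17, frames (41 64)
83 → miss, evict 64, frames (41 83)

{41, 83}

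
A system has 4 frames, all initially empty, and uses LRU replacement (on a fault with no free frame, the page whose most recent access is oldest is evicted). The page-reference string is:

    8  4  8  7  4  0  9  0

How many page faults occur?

5

8 → miss, frames {8}
4 → miss, frames {8,4}
8 → hit
7 → miss, frames {4,8,7}
4 → hit
0 → miss, frames {8,7,4,0}
9 → miss, evict 8, frames {7,4,0,9}
0 → hit
Page faults: 5.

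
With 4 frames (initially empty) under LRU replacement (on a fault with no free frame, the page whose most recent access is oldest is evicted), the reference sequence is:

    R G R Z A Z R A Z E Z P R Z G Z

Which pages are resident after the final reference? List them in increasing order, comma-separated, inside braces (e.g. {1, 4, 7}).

R -> miss, frames {R}
G -> miss, frames {R,G}
R -> hit
Z -> miss, frames {G,R,Z}
A -> miss, frames {G,R,Z,A}
Z -> hit
R -> hit
A -> hit
Z -> hit
E -> miss, evict G, frames {R,A,Z,E}
Z -> hit
P -> miss, evict R, frames {A,E,Z,P}
R -> miss, evict A, frames {E,Z,P,R}
Z -> hit
G -> miss, evict E, frames {P,R,Z,G}
Z -> hit

{G, P, R, Z}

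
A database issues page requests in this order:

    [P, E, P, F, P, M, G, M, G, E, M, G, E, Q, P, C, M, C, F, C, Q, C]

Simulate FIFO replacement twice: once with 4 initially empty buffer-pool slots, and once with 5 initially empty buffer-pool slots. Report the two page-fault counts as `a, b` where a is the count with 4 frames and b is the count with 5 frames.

11, 9

4 frames: F F . F . F F . . . . . . F F F F . F . F . → 11 faults.
5 frames: F F . F . F F . . . . . . F F F . . F . . . → 9 faults.
9 < 11: adding a frame reduced faults, as is typical.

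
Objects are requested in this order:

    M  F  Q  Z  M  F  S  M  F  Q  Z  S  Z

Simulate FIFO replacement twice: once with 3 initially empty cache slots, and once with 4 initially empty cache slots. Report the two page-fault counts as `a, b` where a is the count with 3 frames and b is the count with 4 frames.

9, 10

3 frames: F F F F F F F . . F F . . → 9 faults.
4 frames: F F F F . . F F F F F F . → 10 faults.
10 > 9: adding a frame increased faults — Belady's anomaly.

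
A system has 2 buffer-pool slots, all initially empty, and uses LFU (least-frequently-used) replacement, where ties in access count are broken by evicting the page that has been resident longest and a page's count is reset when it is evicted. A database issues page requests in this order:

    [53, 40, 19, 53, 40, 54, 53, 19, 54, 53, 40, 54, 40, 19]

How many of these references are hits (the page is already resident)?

1

53: miss, frames (53)
40: miss, frames (53 40)
19: miss, evict 53, frames (40 19)
53: miss, evict 40, frames (19 53)
40: miss, evict 19, frames (53 40)
54: miss, evict 53, frames (40 54)
53: miss, evict 40, frames (54 53)
19: miss, evict 54, frames (53 19)
54: miss, evict 53, frames (19 54)
53: miss, evict 19, frames (54 53)
40: miss, evict 54, frames (53 40)
54: miss, evict 53, frames (40 54)
40: hit
19: miss, evict 54, frames (40 19)
Hits: 1.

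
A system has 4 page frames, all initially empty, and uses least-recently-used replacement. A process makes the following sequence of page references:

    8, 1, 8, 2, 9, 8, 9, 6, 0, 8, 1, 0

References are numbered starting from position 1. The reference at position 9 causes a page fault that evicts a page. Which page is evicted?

2

pos 1: 8: fault, frames {8}
pos 2: 1: fault, frames {8,1}
pos 3: 8: hit
pos 4: 2: fault, frames {1,8,2}
pos 5: 9: fault, frames {1,8,2,9}
pos 6: 8: hit
pos 7: 9: hit
pos 8: 6: fault, evict 1, frames {2,8,9,6}
pos 9: 0: fault, evict 2, frames {8,9,6,0}
At position 9, page 2 is evicted.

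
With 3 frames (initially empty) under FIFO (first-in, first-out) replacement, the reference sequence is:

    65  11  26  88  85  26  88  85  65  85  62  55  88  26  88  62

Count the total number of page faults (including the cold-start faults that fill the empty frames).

11

65 → fault, frames {65}
11 → fault, frames {65,11}
26 → fault, frames {65,11,26}
88 → fault, evict 65, frames {11,26,88}
85 → fault, evict 11, frames {26,88,85}
26 → hit
88 → hit
85 → hit
65 → fault, evict 26, frames {88,85,65}
85 → hit
62 → fault, evict 88, frames {85,65,62}
55 → fault, evict 85, frames {65,62,55}
88 → fault, evict 65, frames {62,55,88}
26 → fault, evict 62, frames {55,88,26}
88 → hit
62 → fault, evict 55, frames {88,26,62}
Page faults: 11.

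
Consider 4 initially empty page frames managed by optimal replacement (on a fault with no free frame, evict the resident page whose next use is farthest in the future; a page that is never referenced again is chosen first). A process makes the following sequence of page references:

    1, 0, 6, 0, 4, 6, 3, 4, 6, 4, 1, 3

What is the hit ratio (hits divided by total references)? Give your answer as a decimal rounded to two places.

0.58

1 -> miss, frames [1]
0 -> miss, frames [1, 0]
6 -> miss, frames [1, 0, 6]
0 -> hit
4 -> miss, frames [1, 0, 6, 4]
6 -> hit
3 -> miss, evict 0, frames [1, 6, 4, 3]
4 -> hit
6 -> hit
4 -> hit
1 -> hit
3 -> hit
Hits: 7 of 12 references → 7/12 = 0.5833.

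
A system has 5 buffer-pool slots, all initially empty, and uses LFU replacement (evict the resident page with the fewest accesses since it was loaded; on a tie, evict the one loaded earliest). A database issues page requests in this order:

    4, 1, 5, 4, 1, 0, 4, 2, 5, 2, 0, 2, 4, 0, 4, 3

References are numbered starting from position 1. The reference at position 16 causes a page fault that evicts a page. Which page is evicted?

1

pos 1: 4 → fault, frames {4}
pos 2: 1 → fault, frames {4,1}
pos 3: 5 → fault, frames {4,1,5}
pos 4: 4 → hit
pos 5: 1 → hit
pos 6: 0 → fault, frames {4,1,5,0}
pos 7: 4 → hit
pos 8: 2 → fault, frames {4,1,5,0,2}
pos 9: 5 → hit
pos 10: 2 → hit
pos 11: 0 → hit
pos 12: 2 → hit
pos 13: 4 → hit
pos 14: 0 → hit
pos 15: 4 → hit
pos 16: 3 → fault, evict 1, frames {4,5,0,2,3}
At position 16, page 1 is evicted.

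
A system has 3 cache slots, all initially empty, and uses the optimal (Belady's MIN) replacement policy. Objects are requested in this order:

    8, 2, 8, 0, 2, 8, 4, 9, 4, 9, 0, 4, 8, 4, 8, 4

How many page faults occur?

8: miss, frames (8)
2: miss, frames (8 2)
8: hit
0: miss, frames (8 2 0)
2: hit
8: hit
4: miss, evict 2, frames (8 0 4)
9: miss, evict 8, frames (0 4 9)
4: hit
9: hit
0: hit
4: hit
8: miss, evict 9, frames (0 4 8)
4: hit
8: hit
4: hit
Page faults: 6.

6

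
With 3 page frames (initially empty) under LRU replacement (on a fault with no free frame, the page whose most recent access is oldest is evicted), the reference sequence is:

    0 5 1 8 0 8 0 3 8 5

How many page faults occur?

0 -> miss, frames [0]
5 -> miss, frames [0, 5]
1 -> miss, frames [0, 5, 1]
8 -> miss, evict 0, frames [5, 1, 8]
0 -> miss, evict 5, frames [1, 8, 0]
8 -> hit
0 -> hit
3 -> miss, evict 1, frames [8, 0, 3]
8 -> hit
5 -> miss, evict 0, frames [3, 8, 5]
Page faults: 7.

7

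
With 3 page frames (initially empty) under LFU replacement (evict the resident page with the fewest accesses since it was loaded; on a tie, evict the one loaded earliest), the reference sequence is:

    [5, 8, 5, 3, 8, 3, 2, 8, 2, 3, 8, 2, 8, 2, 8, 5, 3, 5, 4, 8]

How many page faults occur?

5 -> fault, frames {5}
8 -> fault, frames {5,8}
5 -> hit
3 -> fault, frames {5,8,3}
8 -> hit
3 -> hit
2 -> fault, evict 5, frames {8,3,2}
8 -> hit
2 -> hit
3 -> hit
8 -> hit
2 -> hit
8 -> hit
2 -> hit
8 -> hit
5 -> fault, evict 3, frames {8,2,5}
3 -> fault, evict 5, frames {8,2,3}
5 -> fault, evict 3, frames {8,2,5}
4 -> fault, evict 5, frames {8,2,4}
8 -> hit
Page faults: 8.

8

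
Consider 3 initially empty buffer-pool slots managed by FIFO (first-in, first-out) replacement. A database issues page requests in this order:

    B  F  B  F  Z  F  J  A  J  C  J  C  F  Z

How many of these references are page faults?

8

B: fault, frames [B]
F: fault, frames [B, F]
B: hit
F: hit
Z: fault, frames [B, F, Z]
F: hit
J: fault, evict B, frames [F, Z, J]
A: fault, evict F, frames [Z, J, A]
J: hit
C: fault, evict Z, frames [J, A, C]
J: hit
C: hit
F: fault, evict J, frames [A, C, F]
Z: fault, evict A, frames [C, F, Z]
Page faults: 8.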